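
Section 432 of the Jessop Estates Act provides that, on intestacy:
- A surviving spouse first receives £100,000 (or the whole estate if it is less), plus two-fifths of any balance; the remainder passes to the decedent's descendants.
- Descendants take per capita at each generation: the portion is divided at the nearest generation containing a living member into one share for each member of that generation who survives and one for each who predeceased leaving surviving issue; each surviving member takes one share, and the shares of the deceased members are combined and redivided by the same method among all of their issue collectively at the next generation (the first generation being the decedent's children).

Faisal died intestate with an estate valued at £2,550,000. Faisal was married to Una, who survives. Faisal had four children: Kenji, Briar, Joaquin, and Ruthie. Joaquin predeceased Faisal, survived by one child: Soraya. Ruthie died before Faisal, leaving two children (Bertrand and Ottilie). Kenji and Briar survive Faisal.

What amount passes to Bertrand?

Bertrand receives £245,000.

Una first takes £100,000, leaving a balance of £2,450,000. Una then takes two-fifths of the balance (£980,000), for a total of £1,080,000. The remaining £1,470,000 passes to the descendants.
The descendants' portion (£1,470,000) is divided at the children's generation into 4 shares of £367,500. Kenji and Briar each take £367,500. The 2 shares of the deceased (Joaquin and Ruthie) are combined into a pool of £735,000.
That pool (£735,000) is divided at the grandchildren's generation equally among Soraya, Bertrand, and Ottilie: £245,000 each.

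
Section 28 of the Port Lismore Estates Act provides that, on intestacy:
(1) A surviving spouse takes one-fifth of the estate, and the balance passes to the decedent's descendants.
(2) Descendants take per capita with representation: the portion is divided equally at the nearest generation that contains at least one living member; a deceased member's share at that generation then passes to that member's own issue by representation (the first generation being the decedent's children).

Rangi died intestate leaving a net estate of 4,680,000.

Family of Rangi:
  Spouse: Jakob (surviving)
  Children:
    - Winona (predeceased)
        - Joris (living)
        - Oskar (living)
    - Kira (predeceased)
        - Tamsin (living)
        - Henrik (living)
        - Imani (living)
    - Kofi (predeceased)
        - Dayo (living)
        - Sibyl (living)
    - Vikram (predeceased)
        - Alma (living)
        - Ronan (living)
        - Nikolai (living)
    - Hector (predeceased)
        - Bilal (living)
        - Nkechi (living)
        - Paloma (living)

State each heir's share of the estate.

Jakob: 936,000; Joris: 288,000; Oskar: 288,000; Tamsin: 288,000; Henrik: 288,000; Imani: 288,000; Dayo: 288,000; Sibyl: 288,000; Alma: 288,000; Ronan: 288,000; Nikolai: 288,000; Bilal: 288,000; Nkechi: 288,000; Paloma: 288,000

Jakob takes one-fifth of 4,680,000 = 936,000. The remaining 3,744,000 passes to the descendants.
No child survives, so the initial division is made at the grandchildren's generation.
The descendants' portion (3,744,000) is divided into 13 shares of 288,000: Joris, Oskar, Tamsin, Henrik, Imani, Dayo, Sibyl, Alma, Ronan, Nikolai, Bilal, Nkechi, and Paloma each take 288,000.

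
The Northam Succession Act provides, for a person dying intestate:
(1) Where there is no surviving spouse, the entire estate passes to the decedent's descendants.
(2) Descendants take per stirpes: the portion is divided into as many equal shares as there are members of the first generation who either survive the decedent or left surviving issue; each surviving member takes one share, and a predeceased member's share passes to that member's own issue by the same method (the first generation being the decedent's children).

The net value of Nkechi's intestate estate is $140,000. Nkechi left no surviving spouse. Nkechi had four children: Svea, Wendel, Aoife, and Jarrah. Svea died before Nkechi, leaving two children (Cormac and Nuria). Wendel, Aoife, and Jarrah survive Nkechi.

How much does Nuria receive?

The entire $140,000 passes to the descendants.
That amount ($140,000) is divided into 4 shares of $35,000: Wendel, Aoife, and Jarrah each take $35,000; Svea's $35,000 share passes to Svea's issue.
Svea's share ($35,000) is divided into 2 shares of $17,500: Cormac and Nuria each take $17,500.

Nuria receives $17,500.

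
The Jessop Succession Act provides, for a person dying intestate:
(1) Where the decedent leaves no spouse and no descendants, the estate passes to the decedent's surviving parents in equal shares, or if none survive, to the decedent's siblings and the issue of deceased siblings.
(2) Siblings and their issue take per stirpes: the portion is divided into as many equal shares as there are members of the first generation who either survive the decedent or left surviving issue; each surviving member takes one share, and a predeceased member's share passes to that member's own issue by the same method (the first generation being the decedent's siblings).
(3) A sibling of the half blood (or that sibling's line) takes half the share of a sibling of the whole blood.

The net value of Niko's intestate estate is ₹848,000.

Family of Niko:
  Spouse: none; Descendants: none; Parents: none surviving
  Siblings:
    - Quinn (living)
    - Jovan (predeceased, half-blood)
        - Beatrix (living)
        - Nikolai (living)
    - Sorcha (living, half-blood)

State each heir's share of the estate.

The entire ₹848,000 passes to the siblings and their issue.
Counting each half-blood sibling's line as half a unit, there are 2 units in ₹848,000, so one unit is ₹424,000. Whole-blood lines (Quinn) take ₹424,000 each; half-blood lines (Jovan and Sorcha) take ₹212,000 each.
Jovan's share (₹212,000) is divided into 2 shares of ₹106,000: Beatrix and Nikolai each take ₹106,000.

Quinn: ₹424,000; Beatrix: ₹106,000; Nikolai: ₹106,000; Sorcha: ₹212,000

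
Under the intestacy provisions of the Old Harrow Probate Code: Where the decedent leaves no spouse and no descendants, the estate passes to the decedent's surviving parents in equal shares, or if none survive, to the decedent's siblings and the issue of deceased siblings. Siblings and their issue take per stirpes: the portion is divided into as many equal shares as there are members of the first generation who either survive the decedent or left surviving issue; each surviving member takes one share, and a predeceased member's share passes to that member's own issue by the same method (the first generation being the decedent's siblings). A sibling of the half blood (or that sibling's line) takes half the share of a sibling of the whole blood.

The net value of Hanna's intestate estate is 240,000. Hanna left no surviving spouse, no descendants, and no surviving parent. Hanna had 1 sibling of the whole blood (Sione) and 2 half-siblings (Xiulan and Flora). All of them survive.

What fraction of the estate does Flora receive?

Flora receives 1/4 of the estate.

The entire 240,000 passes to the siblings and their issue.
Counting each half-blood sibling's line as half a unit, there are 2 units in 240,000, so one unit is 120,000. Whole-blood lines (Sione) take 120,000 each; half-blood lines (Xiulan and Flora) take 60,000 each.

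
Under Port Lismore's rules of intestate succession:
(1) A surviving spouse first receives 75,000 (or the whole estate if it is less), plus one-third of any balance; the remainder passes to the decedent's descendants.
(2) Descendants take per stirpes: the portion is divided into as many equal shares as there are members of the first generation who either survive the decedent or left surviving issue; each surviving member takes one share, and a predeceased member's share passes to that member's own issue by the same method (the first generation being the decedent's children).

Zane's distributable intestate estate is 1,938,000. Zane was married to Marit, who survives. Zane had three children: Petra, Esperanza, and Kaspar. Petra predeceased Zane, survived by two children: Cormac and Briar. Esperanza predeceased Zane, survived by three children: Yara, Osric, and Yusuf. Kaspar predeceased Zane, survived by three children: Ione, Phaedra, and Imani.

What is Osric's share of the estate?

Marit first takes 75,000, leaving a balance of 1,863,000. Marit then takes one-third of the balance (621,000), for a total of 696,000. The remaining 1,242,000 passes to the descendants.
The descendants' portion (1,242,000) is divided into 3 shares of 414,000: Petra's 414,000 share passes to Petra's issue; Esperanza's 414,000 share passes to Esperanza's issue; Kaspar's 414,000 share passes to Kaspar's issue.
Petra's share (414,000) is divided into 2 shares of 207,000: Cormac and Briar each take 207,000.
Esperanza's share (414,000) is divided into 3 shares of 138,000: Yara, Osric, and Yusuf each take 138,000.
Kaspar's share (414,000) is divided into 3 shares of 138,000: Ione, Phaedra, and Imani each take 138,000.

Osric receives 138,000.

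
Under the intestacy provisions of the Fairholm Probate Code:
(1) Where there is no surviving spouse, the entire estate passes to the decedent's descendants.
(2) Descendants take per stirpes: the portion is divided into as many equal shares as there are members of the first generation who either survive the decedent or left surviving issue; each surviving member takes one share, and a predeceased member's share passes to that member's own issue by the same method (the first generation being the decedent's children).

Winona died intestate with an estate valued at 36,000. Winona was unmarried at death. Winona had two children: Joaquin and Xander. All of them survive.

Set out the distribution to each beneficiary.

The entire 36,000 passes to the descendants.
That amount (36,000) is divided into 2 shares of 18,000: Joaquin and Xander each take 18,000.

Joaquin: 18,000; Xander: 18,000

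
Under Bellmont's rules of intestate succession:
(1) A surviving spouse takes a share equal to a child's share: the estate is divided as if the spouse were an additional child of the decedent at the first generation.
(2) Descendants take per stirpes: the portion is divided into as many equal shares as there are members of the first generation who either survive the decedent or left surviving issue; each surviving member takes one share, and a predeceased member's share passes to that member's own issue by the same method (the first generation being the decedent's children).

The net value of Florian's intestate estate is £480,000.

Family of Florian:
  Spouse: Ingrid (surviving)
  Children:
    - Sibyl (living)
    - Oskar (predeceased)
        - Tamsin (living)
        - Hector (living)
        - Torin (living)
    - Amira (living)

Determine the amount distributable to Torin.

The spouse counts as an additional share at the children's level, so there are 4 primary shares of £120,000. Ingrid takes one such share (£120,000).
The children's combined portion (£360,000) is divided into 3 shares of £120,000: Sibyl and Amira each take £120,000; Oskar's £120,000 share passes to Oskar's issue.
Oskar's share (£120,000) is divided into 3 shares of £40,000: Tamsin, Hector, and Torin each take £40,000.

Torin receives £40,000.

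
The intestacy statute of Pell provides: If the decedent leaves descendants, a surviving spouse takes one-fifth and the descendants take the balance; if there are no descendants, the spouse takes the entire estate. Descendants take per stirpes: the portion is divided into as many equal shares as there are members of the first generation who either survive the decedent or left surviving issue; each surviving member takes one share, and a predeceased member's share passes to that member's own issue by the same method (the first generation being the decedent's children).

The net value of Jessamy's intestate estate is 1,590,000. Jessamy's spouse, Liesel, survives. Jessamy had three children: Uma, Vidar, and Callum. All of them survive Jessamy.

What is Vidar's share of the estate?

Liesel takes one-fifth of 1,590,000 = 318,000. The remaining 1,272,000 passes to the descendants.
The descendants' portion (1,272,000) is divided into 3 shares of 424,000: Uma, Vidar, and Callum each take 424,000.

Vidar receives 424,000.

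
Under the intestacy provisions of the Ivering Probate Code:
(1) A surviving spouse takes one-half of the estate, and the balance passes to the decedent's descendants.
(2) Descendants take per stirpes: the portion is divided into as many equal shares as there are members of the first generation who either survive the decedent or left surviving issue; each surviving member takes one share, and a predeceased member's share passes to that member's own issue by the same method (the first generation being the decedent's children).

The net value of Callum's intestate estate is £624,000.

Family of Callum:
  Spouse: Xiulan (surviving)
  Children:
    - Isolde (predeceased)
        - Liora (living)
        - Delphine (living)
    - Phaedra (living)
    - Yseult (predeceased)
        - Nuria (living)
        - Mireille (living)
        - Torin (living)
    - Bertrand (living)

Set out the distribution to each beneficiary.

Xiulan: £312,000; Liora: £39,000; Delphine: £39,000; Phaedra: £78,000; Nuria: £26,000; Mireille: £26,000; Torin: £26,000; Bertrand: £78,000

Xiulan takes one-half of £624,000 = £312,000. The remaining £312,000 passes to the descendants.
The descendants' portion (£312,000) is divided into 4 shares of £78,000: Phaedra and Bertrand each take £78,000; Isolde's £78,000 share passes to Isolde's issue; Yseult's £78,000 share passes to Yseult's issue.
Isolde's share (£78,000) is divided into 2 shares of £39,000: Liora and Delphine each take £39,000.
Yseult's share (£78,000) is divided into 3 shares of £26,000: Nuria, Mireille, and Torin each take £26,000.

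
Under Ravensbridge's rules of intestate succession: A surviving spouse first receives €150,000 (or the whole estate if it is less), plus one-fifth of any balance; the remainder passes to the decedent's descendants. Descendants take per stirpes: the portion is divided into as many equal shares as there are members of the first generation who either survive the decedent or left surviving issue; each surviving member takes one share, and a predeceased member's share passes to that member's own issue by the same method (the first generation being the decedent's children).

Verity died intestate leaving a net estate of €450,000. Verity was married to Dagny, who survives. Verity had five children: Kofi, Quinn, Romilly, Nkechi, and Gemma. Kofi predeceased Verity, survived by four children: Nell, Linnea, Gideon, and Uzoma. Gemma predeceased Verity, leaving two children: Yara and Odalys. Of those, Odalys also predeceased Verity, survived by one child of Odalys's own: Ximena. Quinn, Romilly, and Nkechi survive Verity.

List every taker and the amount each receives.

Dagny first takes €150,000, leaving a balance of €300,000. Dagny then takes one-fifth of the balance (€60,000), for a total of €210,000. The remaining €240,000 passes to the descendants.
The descendants' portion (€240,000) is divided into 5 shares of €48,000: Quinn, Romilly, and Nkechi each take €48,000; Kofi's €48,000 share passes to Kofi's issue; Gemma's €48,000 share passes to Gemma's issue.
Kofi's share (€48,000) is divided into 4 shares of €12,000: Nell, Linnea, Gideon, and Uzoma each take €12,000.
Gemma's share (€48,000) is divided into 2 shares of €24,000: Yara takes €24,000; Odalys's €24,000 share passes to Odalys's issue.
Odalys's share (€24,000) passes entirely to Ximena.

Dagny: €210,000; Nell: €12,000; Linnea: €12,000; Gideon: €12,000; Uzoma: €12,000; Quinn: €48,000; Romilly: €48,000; Nkechi: €48,000; Yara: €24,000; Ximena: €24,000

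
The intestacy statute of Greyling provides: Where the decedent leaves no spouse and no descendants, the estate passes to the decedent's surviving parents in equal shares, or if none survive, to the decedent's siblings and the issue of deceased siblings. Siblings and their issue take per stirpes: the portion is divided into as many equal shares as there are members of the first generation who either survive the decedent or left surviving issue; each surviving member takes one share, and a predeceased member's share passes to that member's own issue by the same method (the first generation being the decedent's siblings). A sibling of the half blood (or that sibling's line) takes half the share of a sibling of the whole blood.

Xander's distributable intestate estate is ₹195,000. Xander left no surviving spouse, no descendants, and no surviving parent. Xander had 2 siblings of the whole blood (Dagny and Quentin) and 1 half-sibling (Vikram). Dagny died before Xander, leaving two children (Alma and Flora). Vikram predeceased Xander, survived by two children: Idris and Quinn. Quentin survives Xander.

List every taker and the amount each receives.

The entire ₹195,000 passes to the siblings and their issue.
Counting each half-blood sibling's line as half a unit, there are 5/2 units in ₹195,000, so one unit is ₹78,000. Whole-blood lines (Dagny and Quentin) take ₹78,000 each; half-blood lines (Vikram) take ₹39,000 each.
Dagny's share (₹78,000) is divided into 2 shares of ₹39,000: Alma and Flora each take ₹39,000.
Vikram's share (₹39,000) is divided into 2 shares of ₹19,500: Idris and Quinn each take ₹19,500.

Alma: ₹39,000; Flora: ₹39,000; Idris: ₹19,500; Quinn: ₹19,500; Quentin: ₹78,000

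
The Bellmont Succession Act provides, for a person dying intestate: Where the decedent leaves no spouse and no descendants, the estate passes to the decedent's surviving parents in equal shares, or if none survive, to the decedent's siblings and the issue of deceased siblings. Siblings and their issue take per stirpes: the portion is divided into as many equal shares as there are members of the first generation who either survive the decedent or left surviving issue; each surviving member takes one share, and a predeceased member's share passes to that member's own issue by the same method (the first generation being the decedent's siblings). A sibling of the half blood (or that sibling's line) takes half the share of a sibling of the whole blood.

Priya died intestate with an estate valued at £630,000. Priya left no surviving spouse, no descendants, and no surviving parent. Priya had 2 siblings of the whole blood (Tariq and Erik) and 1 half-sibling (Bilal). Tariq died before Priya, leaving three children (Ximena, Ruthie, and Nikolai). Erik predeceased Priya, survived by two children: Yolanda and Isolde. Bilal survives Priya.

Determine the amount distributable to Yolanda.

Yolanda receives £126,000.

The entire £630,000 passes to the siblings and their issue.
Counting each half-blood sibling's line as half a unit, there are 5/2 units in £630,000, so one unit is £252,000. Whole-blood lines (Tariq and Erik) take £252,000 each; half-blood lines (Bilal) take £126,000 each.
Tariq's share (£252,000) is divided into 3 shares of £84,000: Ximena, Ruthie, and Nikolai each take £84,000.
Erik's share (£252,000) is divided into 2 shares of £126,000: Yolanda and Isolde each take £126,000.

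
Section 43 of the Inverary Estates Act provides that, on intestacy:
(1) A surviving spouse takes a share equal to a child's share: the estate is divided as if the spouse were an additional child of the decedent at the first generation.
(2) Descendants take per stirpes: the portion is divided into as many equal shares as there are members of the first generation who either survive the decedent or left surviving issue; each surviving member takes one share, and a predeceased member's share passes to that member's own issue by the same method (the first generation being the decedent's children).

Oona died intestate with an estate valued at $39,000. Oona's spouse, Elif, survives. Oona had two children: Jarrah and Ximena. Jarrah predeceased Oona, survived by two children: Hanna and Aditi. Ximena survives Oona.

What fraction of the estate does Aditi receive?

Aditi receives 1/6 of the estate.

The spouse counts as an additional share at the children's level, so there are 3 primary shares of $13,000. Elif takes one such share ($13,000).
The children's combined portion ($26,000) is divided into 2 shares of $13,000: Ximena takes $13,000; Jarrah's $13,000 share passes to Jarrah's issue.
Jarrah's share ($13,000) is divided into 2 shares of $6,500: Hanna and Aditi each take $6,500.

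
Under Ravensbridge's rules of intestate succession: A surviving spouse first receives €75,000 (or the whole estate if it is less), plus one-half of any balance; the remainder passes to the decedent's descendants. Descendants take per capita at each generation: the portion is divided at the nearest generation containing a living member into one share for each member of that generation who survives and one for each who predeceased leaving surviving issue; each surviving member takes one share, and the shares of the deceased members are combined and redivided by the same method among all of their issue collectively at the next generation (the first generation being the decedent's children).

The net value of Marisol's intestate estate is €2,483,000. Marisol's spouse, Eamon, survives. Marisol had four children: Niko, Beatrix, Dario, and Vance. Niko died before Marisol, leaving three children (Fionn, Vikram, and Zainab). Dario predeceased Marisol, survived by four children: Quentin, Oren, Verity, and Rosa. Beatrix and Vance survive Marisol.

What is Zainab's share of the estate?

Eamon first takes €75,000, leaving a balance of €2,408,000. Eamon then takes one-half of the balance (€1,204,000), for a total of €1,279,000. The remaining €1,204,000 passes to the descendants.
The descendants' portion (€1,204,000) is divided at the children's generation into 4 shares of €301,000. Beatrix and Vance each take €301,000. The 2 shares of the deceased (Niko and Dario) are combined into a pool of €602,000.
That pool (€602,000) is divided at the grandchildren's generation equally among Fionn, Vikram, Zainab, Quentin, Oren, Verity, and Rosa: €86,000 each.

Zainab receives €86,000.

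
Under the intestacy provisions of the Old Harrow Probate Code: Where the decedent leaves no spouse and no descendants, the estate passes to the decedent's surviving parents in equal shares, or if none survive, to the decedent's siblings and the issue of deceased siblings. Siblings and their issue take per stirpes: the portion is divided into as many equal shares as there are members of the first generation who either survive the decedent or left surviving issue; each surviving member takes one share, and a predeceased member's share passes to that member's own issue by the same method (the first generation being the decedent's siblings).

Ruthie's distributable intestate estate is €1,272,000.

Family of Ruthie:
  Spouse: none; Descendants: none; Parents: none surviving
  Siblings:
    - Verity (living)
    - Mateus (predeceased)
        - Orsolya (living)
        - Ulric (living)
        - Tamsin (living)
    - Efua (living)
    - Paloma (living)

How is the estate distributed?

Verity: €318,000; Orsolya: €106,000; Ulric: €106,000; Tamsin: €106,000; Efua: €318,000; Paloma: €318,000

The entire €1,272,000 passes to the siblings and their issue.
That amount (€1,272,000) is divided into 4 shares of €318,000: Verity, Efua, and Paloma each take €318,000; Mateus's €318,000 share passes to Mateus's issue.
Mateus's share (€318,000) is divided into 3 shares of €106,000: Orsolya, Ulric, and Tamsin each take €106,000.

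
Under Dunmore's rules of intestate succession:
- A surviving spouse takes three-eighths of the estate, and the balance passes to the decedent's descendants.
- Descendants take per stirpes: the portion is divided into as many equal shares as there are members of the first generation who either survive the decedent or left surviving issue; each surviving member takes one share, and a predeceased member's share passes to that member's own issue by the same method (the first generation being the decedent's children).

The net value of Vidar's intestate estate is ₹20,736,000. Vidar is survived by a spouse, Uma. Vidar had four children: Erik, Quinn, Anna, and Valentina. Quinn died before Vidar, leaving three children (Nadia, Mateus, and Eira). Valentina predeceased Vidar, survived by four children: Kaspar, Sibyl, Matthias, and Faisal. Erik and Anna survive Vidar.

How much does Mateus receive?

Mateus receives ₹1,080,000.

Uma takes three-eighths of ₹20,736,000 = ₹7,776,000. The remaining ₹12,960,000 passes to the descendants.
The descendants' portion (₹12,960,000) is divided into 4 shares of ₹3,240,000: Erik and Anna each take ₹3,240,000; Quinn's ₹3,240,000 share passes to Quinn's issue; Valentina's ₹3,240,000 share passes to Valentina's issue.
Quinn's share (₹3,240,000) is divided into 3 shares of ₹1,080,000: Nadia, Mateus, and Eira each take ₹1,080,000.
Valentina's share (₹3,240,000) is divided into 4 shares of ₹810,000: Kaspar, Sibyl, Matthias, and Faisal each take ₹810,000.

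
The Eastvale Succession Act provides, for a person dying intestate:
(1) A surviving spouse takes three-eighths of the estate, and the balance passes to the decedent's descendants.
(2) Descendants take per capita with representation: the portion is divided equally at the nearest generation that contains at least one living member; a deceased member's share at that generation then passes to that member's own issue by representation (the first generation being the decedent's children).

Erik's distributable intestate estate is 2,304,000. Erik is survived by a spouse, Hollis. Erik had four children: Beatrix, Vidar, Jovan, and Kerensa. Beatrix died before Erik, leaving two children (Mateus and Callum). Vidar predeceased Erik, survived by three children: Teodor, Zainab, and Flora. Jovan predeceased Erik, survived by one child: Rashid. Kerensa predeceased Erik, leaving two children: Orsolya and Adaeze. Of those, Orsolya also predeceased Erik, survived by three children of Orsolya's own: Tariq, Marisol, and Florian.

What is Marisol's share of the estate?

Hollis takes three-eighths of 2,304,000 = 864,000. The remaining 1,440,000 passes to the descendants.
No child survives, so the initial division is made at the grandchildren's generation.
The descendants' portion (1,440,000) is divided into 8 shares of 180,000: Mateus, Callum, Teodor, Zainab, Flora, Rashid, and Adaeze each take 180,000; Orsolya's 180,000 share passes to Orsolya's issue.
Orsolya's share (180,000) is divided into 3 shares of 60,000: Tariq, Marisol, and Florian each take 60,000.

Marisol receives 60,000.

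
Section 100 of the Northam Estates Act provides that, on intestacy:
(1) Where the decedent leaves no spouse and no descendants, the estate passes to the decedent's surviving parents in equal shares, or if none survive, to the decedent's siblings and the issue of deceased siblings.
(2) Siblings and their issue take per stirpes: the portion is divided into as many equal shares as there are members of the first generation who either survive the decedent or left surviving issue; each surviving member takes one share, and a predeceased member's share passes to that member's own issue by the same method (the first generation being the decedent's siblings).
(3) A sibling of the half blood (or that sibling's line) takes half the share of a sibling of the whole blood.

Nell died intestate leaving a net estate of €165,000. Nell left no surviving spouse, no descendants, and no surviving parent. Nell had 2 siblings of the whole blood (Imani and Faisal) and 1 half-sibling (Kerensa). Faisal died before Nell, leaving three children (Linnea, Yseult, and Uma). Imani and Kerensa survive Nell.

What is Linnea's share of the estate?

The entire €165,000 passes to the siblings and their issue.
Counting each half-blood sibling's line as half a unit, there are 5/2 units in €165,000, so one unit is €66,000. Whole-blood lines (Imani and Faisal) take €66,000 each; half-blood lines (Kerensa) take €33,000 each.
Faisal's share (€66,000) is divided into 3 shares of €22,000: Linnea, Yseult, and Uma each take €22,000.

Linnea receives €22,000.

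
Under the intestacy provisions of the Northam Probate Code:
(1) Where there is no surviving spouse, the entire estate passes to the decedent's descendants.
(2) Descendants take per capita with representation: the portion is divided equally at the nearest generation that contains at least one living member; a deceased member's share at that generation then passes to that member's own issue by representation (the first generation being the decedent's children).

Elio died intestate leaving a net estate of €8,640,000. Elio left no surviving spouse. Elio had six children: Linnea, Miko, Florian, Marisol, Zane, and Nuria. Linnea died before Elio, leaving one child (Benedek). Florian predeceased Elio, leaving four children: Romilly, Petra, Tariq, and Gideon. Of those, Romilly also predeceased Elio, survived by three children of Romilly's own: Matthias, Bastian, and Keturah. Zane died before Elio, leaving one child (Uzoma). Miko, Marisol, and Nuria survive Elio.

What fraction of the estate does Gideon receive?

The entire €8,640,000 passes to the descendants.
That amount (€8,640,000) is divided into 6 shares of €1,440,000: Miko, Marisol, and Nuria each take €1,440,000; Linnea's €1,440,000 share passes to Linnea's issue; Florian's €1,440,000 share passes to Florian's issue; Zane's €1,440,000 share passes to Zane's issue.
Linnea's share (€1,440,000) passes entirely to Benedek.
Florian's share (€1,440,000) is divided into 4 shares of €360,000: Petra, Tariq, and Gideon each take €360,000; Romilly's €360,000 share passes to Romilly's issue.
Romilly's share (€360,000) is divided into 3 shares of €120,000: Matthias, Bastian, and Keturah each take €120,000.
Zane's share (€1,440,000) passes entirely to Uzoma.

Gideon receives 1/24 of the estate.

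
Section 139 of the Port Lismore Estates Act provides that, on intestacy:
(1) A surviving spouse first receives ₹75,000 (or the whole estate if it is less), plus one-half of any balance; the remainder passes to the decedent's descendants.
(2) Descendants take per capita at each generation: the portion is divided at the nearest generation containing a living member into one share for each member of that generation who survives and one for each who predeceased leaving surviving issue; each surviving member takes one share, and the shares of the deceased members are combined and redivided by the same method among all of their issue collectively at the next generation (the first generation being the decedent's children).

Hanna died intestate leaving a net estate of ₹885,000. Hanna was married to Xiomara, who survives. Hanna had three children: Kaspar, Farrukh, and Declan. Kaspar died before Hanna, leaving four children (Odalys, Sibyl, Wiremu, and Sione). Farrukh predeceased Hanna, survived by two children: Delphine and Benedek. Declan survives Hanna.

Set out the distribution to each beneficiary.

Xiomara first takes ₹75,000, leaving a balance of ₹810,000. Xiomara then takes one-half of the balance (₹405,000), for a total of ₹480,000. The remaining ₹405,000 passes to the descendants.
The descendants' portion (₹405,000) is divided at the children's generation into 3 shares of ₹135,000. Declan takes ₹135,000. The 2 shares of the deceased (Kaspar and Farrukh) are combined into a pool of ₹270,000.
That pool (₹270,000) is divided at the grandchildren's generation equally among Odalys, Sibyl, Wiremu, Sione, Delphine, and Benedek: ₹45,000 each.

Xiomara: ₹480,000; Odalys: ₹45,000; Sibyl: ₹45,000; Wiremu: ₹45,000; Sione: ₹45,000; Delphine: ₹45,000; Benedek: ₹45,000; Declan: ₹135,000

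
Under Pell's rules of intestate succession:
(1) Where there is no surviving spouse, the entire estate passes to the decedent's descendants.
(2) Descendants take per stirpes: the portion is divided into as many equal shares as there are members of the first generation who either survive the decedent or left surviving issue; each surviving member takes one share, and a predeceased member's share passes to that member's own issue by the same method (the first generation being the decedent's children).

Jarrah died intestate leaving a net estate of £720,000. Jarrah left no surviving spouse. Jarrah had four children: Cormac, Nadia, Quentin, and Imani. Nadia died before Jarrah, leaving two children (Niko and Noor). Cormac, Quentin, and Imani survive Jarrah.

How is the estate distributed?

Cormac: £180,000; Niko: £90,000; Noor: £90,000; Quentin: £180,000; Imani: £180,000

The entire £720,000 passes to the descendants.
That amount (£720,000) is divided into 4 shares of £180,000: Cormac, Quentin, and Imani each take £180,000; Nadia's £180,000 share passes to Nadia's issue.
Nadia's share (£180,000) is divided into 2 shares of £90,000: Niko and Noor each take £90,000.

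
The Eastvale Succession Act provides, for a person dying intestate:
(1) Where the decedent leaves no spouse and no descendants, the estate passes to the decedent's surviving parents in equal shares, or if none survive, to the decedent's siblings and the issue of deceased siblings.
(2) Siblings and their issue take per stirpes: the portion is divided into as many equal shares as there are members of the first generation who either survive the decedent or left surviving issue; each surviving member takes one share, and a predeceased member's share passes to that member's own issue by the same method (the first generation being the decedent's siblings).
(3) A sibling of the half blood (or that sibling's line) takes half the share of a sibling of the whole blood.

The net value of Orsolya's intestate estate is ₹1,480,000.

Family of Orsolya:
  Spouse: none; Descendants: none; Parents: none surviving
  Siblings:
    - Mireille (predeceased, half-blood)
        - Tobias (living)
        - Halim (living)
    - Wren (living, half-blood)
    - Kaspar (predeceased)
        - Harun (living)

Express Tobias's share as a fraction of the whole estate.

Tobias receives 1/8 of the estate.

The entire ₹1,480,000 passes to the siblings and their issue.
Counting each half-blood sibling's line as half a unit, there are 2 units in ₹1,480,000, so one unit is ₹740,000. Whole-blood lines (Kaspar) take ₹740,000 each; half-blood lines (Mireille and Wren) take ₹370,000 each.
Mireille's share (₹370,000) is divided into 2 shares of ₹185,000: Tobias and Halim each take ₹185,000.
Kaspar's share (₹740,000) passes entirely to Harun.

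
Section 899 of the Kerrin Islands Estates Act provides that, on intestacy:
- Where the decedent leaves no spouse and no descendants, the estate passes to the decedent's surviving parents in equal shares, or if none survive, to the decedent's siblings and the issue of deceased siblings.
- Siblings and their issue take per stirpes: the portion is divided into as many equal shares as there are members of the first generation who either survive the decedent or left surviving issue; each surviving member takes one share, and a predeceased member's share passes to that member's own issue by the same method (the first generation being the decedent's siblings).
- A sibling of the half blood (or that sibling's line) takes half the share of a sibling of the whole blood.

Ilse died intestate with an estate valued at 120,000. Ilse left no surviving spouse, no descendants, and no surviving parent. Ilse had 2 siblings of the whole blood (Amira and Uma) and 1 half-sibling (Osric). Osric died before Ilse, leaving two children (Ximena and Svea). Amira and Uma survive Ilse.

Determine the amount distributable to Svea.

Svea receives 12,000.

The entire 120,000 passes to the siblings and their issue.
Counting each half-blood sibling's line as half a unit, there are 5/2 units in 120,000, so one unit is 48,000. Whole-blood lines (Amira and Uma) take 48,000 each; half-blood lines (Osric) take 24,000 each.
Osric's share (24,000) is divided into 2 shares of 12,000: Ximena and Svea each take 12,000.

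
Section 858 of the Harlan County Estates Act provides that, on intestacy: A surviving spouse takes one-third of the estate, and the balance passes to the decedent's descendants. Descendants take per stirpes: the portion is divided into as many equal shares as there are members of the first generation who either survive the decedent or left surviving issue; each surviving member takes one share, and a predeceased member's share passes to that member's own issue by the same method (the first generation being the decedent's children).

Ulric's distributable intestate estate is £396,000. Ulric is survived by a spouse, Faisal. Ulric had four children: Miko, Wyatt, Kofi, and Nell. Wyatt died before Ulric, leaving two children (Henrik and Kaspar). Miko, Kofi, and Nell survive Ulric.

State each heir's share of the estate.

Faisal: £132,000; Miko: £66,000; Henrik: £33,000; Kaspar: £33,000; Kofi: £66,000; Nell: £66,000

Faisal takes one-third of £396,000 = £132,000. The remaining £264,000 passes to the descendants.
The descendants' portion (£264,000) is divided into 4 shares of £66,000: Miko, Kofi, and Nell each take £66,000; Wyatt's £66,000 share passes to Wyatt's issue.
Wyatt's share (£66,000) is divided into 2 shares of £33,000: Henrik and Kaspar each take £33,000.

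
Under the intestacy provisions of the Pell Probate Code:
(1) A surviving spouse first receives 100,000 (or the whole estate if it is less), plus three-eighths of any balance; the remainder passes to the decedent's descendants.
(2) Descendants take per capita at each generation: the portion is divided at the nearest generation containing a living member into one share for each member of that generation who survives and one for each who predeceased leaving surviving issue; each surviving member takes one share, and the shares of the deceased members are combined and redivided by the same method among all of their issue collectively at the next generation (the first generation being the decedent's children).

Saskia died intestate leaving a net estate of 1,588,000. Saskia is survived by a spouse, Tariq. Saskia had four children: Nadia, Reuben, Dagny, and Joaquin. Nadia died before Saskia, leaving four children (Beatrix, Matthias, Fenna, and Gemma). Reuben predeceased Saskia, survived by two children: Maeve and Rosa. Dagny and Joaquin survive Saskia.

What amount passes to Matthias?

Tariq first takes 100,000, leaving a balance of 1,488,000. Tariq then takes three-eighths of the balance (558,000), for a total of 658,000. The remaining 930,000 passes to the descendants.
The descendants' portion (930,000) is divided at the children's generation into 4 shares of 232,500. Dagny and Joaquin each take 232,500. The 2 shares of the deceased (Nadia and Reuben) are combined into a pool of 465,000.
That pool (465,000) is divided at the grandchildren's generation equally among Beatrix, Matthias, Fenna, Gemma, Maeve, and Rosa: 77,500 each.

Matthias receives 77,500.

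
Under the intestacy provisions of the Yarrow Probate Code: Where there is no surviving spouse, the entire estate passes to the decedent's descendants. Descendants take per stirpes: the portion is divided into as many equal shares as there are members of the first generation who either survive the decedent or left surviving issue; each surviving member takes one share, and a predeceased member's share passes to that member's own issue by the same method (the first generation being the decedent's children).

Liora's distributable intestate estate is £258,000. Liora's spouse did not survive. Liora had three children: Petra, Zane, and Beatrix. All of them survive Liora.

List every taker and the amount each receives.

The entire £258,000 passes to the descendants.
That amount (£258,000) is divided into 3 shares of £86,000: Petra, Zane, and Beatrix each take £86,000.

Petra: £86,000; Zane: £86,000; Beatrix: £86,000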